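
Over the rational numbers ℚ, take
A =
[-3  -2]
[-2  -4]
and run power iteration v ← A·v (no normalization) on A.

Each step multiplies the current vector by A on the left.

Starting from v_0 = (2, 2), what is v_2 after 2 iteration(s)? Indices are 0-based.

v_2 = (54, 68)

v_0 = (2, 2).
v_1 = A·v_0 = (-10, -12).
v_2 = A·v_1 = (54, 68).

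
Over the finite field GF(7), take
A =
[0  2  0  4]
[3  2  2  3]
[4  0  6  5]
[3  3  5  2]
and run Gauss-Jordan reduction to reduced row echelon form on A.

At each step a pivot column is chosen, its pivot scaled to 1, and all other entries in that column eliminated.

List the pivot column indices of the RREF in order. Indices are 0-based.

[1] R0 <-> R1
[1] R0 /= 3  ⇒  (1, 3, 3, 1)
     R2 -= 4·R0  ⇒  (0, 2, 1, 1)
     R3 -= 3·R0  ⇒  (0, 1, 3, 6)
[2] R1 /= 2  ⇒  (0, 1, 0, 2)
     R0 -= 3·R1  ⇒  (1, 0, 3, 2)
     R2 -= 2·R1  ⇒  (0, 0, 1, 4)
     R3 -= 1·R1  ⇒  (0, 0, 3, 4)
[3] R2 /= 1  ⇒  (0, 0, 1, 4)
     R0 -= 3·R2  ⇒  (1, 0, 0, 4)
     R3 -= 3·R2  ⇒  (0, 0, 0, 6)
[4] R3 /= 6  ⇒  (0, 0, 0, 1)
     R0 -= 4·R3  ⇒  (1, 0, 0, 0)
     R1 -= 2·R3  ⇒  (0, 1, 0, 0)
     R2 -= 4·R3  ⇒  (0, 0, 1, 0)

pivot columns: 0, 1, 2, 3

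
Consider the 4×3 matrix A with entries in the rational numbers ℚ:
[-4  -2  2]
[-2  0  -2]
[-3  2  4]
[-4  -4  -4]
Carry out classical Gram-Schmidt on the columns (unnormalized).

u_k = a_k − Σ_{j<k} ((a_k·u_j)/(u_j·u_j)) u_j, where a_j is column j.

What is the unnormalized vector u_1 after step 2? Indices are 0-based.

Step 1: u_0 = a_0 = (-4, -2, -3, -4).
Step 2: u_1 = a_1 − (2/5)·u_0 = (-2/5, 4/5, 16/5, -12/5).

u_1 = (-2/5, 4/5, 16/5, -12/5)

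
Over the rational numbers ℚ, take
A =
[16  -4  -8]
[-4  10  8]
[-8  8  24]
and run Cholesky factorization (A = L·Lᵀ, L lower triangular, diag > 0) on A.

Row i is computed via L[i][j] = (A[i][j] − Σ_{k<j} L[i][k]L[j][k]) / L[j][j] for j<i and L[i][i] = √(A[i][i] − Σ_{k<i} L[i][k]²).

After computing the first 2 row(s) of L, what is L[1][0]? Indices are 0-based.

Step 1: L[0][0] = √(16) = 4.
  L[1][0] = (-4) / L[0][0] = -1.
Step 2: L[1][1] = √(9) = 3.

L[1][0] = -1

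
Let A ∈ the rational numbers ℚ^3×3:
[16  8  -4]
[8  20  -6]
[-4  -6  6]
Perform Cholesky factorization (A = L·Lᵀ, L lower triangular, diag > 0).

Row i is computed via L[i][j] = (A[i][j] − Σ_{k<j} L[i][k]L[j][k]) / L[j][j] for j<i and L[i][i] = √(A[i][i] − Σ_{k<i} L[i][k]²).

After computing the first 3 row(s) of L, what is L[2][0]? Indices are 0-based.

Step 1: L[0][0] = √(16) = 4.
  L[1][0] = (8) / L[0][0] = 2.
Step 2: L[1][1] = √(16) = 4.
  L[2][0] = (-4) / L[0][0] = -1.
  L[2][1] = (-4) / L[1][1] = -1.
Step 3: L[2][2] = √(4) = 2.

L[2][0] = -1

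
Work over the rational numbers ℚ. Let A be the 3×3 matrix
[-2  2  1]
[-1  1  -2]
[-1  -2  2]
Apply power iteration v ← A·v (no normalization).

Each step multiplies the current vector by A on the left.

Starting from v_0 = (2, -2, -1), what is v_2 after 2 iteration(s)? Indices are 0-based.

v_0 = (2, -2, -1).
v_1 = A·v_0 = (-9, -2, 0).
v_2 = A·v_1 = (14, 7, 13).

v_2 = (14, 7, 13)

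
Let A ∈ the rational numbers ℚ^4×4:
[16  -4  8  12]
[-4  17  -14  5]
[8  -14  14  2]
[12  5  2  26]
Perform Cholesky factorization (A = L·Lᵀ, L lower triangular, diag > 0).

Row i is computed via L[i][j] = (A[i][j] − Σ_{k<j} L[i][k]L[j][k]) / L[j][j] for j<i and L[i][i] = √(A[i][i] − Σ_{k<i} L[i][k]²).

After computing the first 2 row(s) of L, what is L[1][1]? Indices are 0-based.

L[1][1] = 4

Step 1: L[0][0] = √(16) = 4.
  L[1][0] = (-4) / L[0][0] = -1.
Step 2: L[1][1] = √(16) = 4.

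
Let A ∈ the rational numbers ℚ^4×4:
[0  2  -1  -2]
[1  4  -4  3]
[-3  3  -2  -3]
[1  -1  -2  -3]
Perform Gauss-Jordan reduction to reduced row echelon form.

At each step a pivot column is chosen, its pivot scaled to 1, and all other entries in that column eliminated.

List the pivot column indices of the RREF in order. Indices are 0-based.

[1] R0 <-> R1
[1] R0 /= 1  ⇒  (1, 4, -4, 3)
     R2 -= -3·R0  ⇒  (0, 15, -14, 6)
     R3 -= 1·R0  ⇒  (0, -5, 2, -6)
[2] R1 /= 2  ⇒  (0, 1, -1/2, -1)
     R0 -= 4·R1  ⇒  (1, 0, -2, 7)
     R2 -= 15·R1  ⇒  (0, 0, -13/2, 21)
     R3 -= -5·R1  ⇒  (0, 0, -1/2, -11)
[3] R2 /= -13/2  ⇒  (0, 0, 1, -42/13)
     R0 -= -2·R2  ⇒  (1, 0, 0, 7/13)
     R1 -= -1/2·R2  ⇒  (0, 1, 0, -34/13)
     R3 -= -1/2·R2  ⇒  (0, 0, 0, -164/13)
[4] R3 /= -164/13  ⇒  (0, 0, 0, 1)
     R0 -= 7/13·R3  ⇒  (1, 0, 0, 0)
     R1 -= -34/13·R3  ⇒  (0, 1, 0, 0)
     R2 -= -42/13·R3  ⇒  (0, 0, 1, 0)

pivot columns: 0, 1, 2, 3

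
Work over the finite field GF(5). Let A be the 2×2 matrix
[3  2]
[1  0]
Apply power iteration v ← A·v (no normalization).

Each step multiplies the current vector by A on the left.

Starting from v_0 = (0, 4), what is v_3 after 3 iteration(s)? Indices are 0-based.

v_0 = (0, 4).
v_1 = A·v_0 = (3, 0).
v_2 = A·v_1 = (4, 3).
v_3 = A·v_2 = (3, 4).

v_3 = (3, 4)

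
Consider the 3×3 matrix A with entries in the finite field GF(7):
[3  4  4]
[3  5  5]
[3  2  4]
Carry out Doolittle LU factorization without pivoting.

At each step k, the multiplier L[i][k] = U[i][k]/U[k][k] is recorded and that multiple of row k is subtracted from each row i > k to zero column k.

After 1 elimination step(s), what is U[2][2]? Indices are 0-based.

Step 1: pivot at (0,0) is 3.
  row1 ← row1 − (1)·row0  ⇒  L[1][0]=1, U row1=(0, 1, 1)
  row2 ← row2 − (1)·row0  ⇒  L[2][0]=1, U row2=(0, 5, 0)

U[2][2] = 0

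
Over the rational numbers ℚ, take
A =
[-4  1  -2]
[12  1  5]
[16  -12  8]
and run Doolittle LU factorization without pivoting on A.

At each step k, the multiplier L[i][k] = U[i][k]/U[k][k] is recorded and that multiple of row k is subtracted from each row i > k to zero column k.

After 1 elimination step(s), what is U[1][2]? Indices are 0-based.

Step 1: pivot at (0,0) is -4.
  row1 ← row1 − (-3)·row0  ⇒  L[1][0]=-3, U row1=(0, 4, -1)
  row2 ← row2 − (-4)·row0  ⇒  L[2][0]=-4, U row2=(0, -8, 0)

U[1][2] = -1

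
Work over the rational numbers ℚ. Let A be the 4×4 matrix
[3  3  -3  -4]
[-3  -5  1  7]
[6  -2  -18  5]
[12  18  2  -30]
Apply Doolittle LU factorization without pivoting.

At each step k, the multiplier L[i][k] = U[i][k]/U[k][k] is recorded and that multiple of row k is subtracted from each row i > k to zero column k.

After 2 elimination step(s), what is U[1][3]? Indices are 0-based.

U[1][3] = 3

Step 1: pivot at (0,0) is 3.
  row1 ← row1 − (-1)·row0  ⇒  L[1][0]=-1, U row1=(0, -2, -2, 3)
  row2 ← row2 − (2)·row0  ⇒  L[2][0]=2, U row2=(0, -8, -12, 13)
  row3 ← row3 − (4)·row0  ⇒  L[3][0]=4, U row3=(0, 6, 14, -14)
Step 2: pivot at (1,1) is -2.
  row2 ← row2 − (4)·row1  ⇒  L[2][1]=4, U row2=(0, 0, -4, 1)
  row3 ← row3 − (-3)·row1  ⇒  L[3][1]=-3, U row3=(0, 0, 8, -5)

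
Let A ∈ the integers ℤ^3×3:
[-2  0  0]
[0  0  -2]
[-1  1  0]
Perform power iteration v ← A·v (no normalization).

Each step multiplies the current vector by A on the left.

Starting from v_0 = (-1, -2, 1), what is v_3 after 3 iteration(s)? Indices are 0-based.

v_0 = (-1, -2, 1).
v_1 = A·v_0 = (2, -2, -1).
v_2 = A·v_1 = (-4, 2, -4).
v_3 = A·v_2 = (8, 8, 6).

v_3 = (8, 8, 6)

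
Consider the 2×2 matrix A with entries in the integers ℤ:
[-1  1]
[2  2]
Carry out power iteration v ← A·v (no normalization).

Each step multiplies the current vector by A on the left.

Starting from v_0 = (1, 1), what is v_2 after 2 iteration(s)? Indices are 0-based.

v_2 = (4, 8)

v_0 = (1, 1).
v_1 = A·v_0 = (0, 4).
v_2 = A·v_1 = (4, 8).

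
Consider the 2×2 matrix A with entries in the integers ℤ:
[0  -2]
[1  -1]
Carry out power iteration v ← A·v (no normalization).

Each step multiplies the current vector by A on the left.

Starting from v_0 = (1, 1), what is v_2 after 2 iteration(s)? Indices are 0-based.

v_2 = (0, -2)

v_0 = (1, 1).
v_1 = A·v_0 = (-2, 0).
v_2 = A·v_1 = (0, -2).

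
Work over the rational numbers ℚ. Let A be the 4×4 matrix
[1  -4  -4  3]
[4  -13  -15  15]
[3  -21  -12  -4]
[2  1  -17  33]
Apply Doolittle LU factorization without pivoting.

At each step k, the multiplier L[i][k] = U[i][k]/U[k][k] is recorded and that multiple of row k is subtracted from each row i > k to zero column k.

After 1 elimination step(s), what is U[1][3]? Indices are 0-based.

U[1][3] = 3

Step 1: pivot at (0,0) is 1.
  row1 ← row1 − (4)·row0  ⇒  L[1][0]=4, U row1=(0, 3, 1, 3)
  row2 ← row2 − (3)·row0  ⇒  L[2][0]=3, U row2=(0, -9, 0, -13)
  row3 ← row3 − (2)·row0  ⇒  L[3][0]=2, U row3=(0, 9, -9, 27)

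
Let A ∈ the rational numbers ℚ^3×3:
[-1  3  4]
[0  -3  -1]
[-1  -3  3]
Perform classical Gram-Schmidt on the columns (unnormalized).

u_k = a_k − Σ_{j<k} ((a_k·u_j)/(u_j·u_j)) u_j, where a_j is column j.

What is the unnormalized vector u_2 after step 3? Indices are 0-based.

u_2 = (-1/6, -1/3, 1/6)

Step 1: u_0 = a_0 = (-1, 0, -1).
Step 2: u_1 = a_1 − (0)·u_0 = (3, -3, -3).
Step 3: u_2 = a_2 − (-7/2)·u_0 − (2/9)·u_1 = (-1/6, -1/3, 1/6).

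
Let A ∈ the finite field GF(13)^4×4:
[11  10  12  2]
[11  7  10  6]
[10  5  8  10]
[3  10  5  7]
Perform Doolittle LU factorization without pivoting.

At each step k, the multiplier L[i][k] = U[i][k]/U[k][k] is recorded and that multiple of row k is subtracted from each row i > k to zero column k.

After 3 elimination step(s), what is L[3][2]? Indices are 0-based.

k=0: U[0][0]=11
  eliminate (1,0): mult=1, new row 1: (0, 10, 11, 4); set L[1][0]=1
  eliminate (2,0): mult=8, new row 2: (0, 3, 3, 7); set L[2][0]=8
  eliminate (3,0): mult=5, new row 3: (0, 12, 10, 10); set L[3][0]=5
k=1: U[1][1]=10
  eliminate (2,1): mult=12, new row 2: (0, 0, 1, 11); set L[2][1]=12
  eliminate (3,1): mult=9, new row 3: (0, 0, 2, 0); set L[3][1]=9
k=2: U[2][2]=1
  eliminate (3,2): mult=2, new row 3: (0, 0, 0, 4); set L[3][2]=2

L[3][2] = 2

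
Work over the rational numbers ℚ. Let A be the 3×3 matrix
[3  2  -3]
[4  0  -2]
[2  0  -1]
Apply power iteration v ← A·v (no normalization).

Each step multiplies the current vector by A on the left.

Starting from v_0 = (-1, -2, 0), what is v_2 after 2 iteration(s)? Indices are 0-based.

v_2 = (-23, -24, -12)

v_0 = (-1, -2, 0).
v_1 = A·v_0 = (-7, -4, -2).
v_2 = A·v_1 = (-23, -24, -12).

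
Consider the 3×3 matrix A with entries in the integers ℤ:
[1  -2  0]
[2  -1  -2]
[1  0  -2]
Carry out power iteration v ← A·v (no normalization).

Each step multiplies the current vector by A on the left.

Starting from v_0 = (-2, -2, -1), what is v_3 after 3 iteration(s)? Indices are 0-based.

v_3 = (-6, -4, -2)

v_0 = (-2, -2, -1).
v_1 = A·v_0 = (2, 0, 0).
v_2 = A·v_1 = (2, 4, 2).
v_3 = A·v_2 = (-6, -4, -2).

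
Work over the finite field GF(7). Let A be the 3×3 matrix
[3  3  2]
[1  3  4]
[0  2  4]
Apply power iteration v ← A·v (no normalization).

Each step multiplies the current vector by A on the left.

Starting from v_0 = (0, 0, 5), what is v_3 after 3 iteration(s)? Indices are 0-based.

v_0 = (0, 0, 5).
v_1 = A·v_0 = (3, 6, 6).
v_2 = A·v_1 = (4, 3, 1).
v_3 = A·v_2 = (2, 3, 3).

v_3 = (2, 3, 3)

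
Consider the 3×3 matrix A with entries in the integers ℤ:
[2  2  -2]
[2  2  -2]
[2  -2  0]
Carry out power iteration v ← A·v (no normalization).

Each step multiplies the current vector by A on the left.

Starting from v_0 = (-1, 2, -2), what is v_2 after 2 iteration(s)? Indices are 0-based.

v_0 = (-1, 2, -2).
v_1 = A·v_0 = (6, 6, -6).
v_2 = A·v_1 = (36, 36, 0).

v_2 = (36, 36, 0)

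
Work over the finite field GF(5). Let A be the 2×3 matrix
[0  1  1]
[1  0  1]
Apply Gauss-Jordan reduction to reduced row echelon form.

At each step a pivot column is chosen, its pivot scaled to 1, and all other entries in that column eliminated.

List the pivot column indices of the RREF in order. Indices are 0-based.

pivot columns: 0, 1

[1] R0 <-> R1
[1] R0 /= 1  ⇒  (1, 0, 1)
[2] R1 /= 1  ⇒  (0, 1, 1)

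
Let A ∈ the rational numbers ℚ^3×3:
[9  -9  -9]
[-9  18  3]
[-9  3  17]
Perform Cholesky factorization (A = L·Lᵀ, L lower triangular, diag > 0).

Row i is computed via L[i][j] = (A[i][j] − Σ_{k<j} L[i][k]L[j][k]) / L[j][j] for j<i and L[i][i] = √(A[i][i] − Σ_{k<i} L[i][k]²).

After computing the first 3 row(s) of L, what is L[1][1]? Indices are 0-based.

Step 1: L[0][0] = √(9) = 3.
  L[1][0] = (-9) / L[0][0] = -3.
Step 2: L[1][1] = √(9) = 3.
  L[2][0] = (-9) / L[0][0] = -3.
  L[2][1] = (-6) / L[1][1] = -2.
Step 3: L[2][2] = √(4) = 2.

L[1][1] = 3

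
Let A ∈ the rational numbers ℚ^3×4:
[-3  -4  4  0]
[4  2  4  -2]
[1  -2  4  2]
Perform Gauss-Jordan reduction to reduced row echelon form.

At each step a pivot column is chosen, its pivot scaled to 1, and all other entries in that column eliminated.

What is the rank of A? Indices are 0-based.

pivot(0,0)=-3: scale R0 → (1, 4/3, -4/3, 0)
  clear (1,0): R1 −= (4)R0 → (0, -10/3, 28/3, -2)
  clear (2,0): R2 −= (1)R0 → (0, -10/3, 16/3, 2)
pivot(1,1)=-10/3: scale R1 → (0, 1, -14/5, 3/5)
  clear (0,1): R0 −= (4/3)R1 → (1, 0, 12/5, -4/5)
  clear (2,1): R2 −= (-10/3)R1 → (0, 0, -4, 4)
pivot(2,2)=-4: scale R2 → (0, 0, 1, -1)
  clear (0,2): R0 −= (12/5)R2 → (1, 0, 0, 8/5)
  clear (1,2): R1 −= (-14/5)R2 → (0, 1, 0, -11/5)

rank = 3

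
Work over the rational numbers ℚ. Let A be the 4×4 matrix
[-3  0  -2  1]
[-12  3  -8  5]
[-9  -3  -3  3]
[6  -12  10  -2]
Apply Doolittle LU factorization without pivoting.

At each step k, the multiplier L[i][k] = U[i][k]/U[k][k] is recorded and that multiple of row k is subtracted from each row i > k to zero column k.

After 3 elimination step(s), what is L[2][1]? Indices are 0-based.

[col 0] pivot -3
  R1 -= 4*R0 → (0, 3, 0, 1)  (L[1][0] := 4)
  R2 -= 3*R0 → (0, -3, 3, 0)  (L[2][0] := 3)
  R3 -= -2*R0 → (0, -12, 6, 0)  (L[3][0] := -2)
[col 1] pivot 3
  R2 -= -1*R1 → (0, 0, 3, 1)  (L[2][1] := -1)
  R3 -= -4*R1 → (0, 0, 6, 4)  (L[3][1] := -4)
[col 2] pivot 3
  R3 -= 2*R2 → (0, 0, 0, 2)  (L[3][2] := 2)

L[2][1] = -1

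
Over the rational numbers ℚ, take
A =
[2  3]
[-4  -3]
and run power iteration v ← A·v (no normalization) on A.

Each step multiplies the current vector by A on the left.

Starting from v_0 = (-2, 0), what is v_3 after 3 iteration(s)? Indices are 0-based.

v_0 = (-2, 0).
v_1 = A·v_0 = (-4, 8).
v_2 = A·v_1 = (16, -8).
v_3 = A·v_2 = (8, -40).

v_3 = (8, -40)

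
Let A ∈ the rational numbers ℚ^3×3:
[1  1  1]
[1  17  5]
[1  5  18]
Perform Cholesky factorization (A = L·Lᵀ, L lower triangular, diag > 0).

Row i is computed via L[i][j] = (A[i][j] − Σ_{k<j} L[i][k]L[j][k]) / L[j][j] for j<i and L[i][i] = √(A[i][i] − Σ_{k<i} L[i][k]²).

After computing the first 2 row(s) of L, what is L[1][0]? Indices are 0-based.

Step 1: L[0][0] = √(1) = 1.
  L[1][0] = (1) / L[0][0] = 1.
Step 2: L[1][1] = √(16) = 4.

L[1][0] = 1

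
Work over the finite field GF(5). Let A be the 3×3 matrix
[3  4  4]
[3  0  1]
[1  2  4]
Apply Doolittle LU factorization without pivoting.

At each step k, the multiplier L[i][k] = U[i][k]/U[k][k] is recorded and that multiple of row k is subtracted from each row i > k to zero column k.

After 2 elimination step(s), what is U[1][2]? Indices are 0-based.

U[1][2] = 2

k=0: U[0][0]=3
  eliminate (1,0): mult=1, new row 1: (0, 1, 2); set L[1][0]=1
  eliminate (2,0): mult=2, new row 2: (0, 4, 1); set L[2][0]=2
k=1: U[1][1]=1
  eliminate (2,1): mult=4, new row 2: (0, 0, 3); set L[2][1]=4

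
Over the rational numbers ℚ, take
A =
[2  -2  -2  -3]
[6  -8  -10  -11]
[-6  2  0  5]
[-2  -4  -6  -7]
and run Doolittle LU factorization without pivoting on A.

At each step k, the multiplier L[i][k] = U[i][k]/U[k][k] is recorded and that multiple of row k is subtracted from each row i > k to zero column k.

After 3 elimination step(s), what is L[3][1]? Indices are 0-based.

L[3][1] = 3

k=0: U[0][0]=2
  eliminate (1,0): mult=3, new row 1: (0, -2, -4, -2); set L[1][0]=3
  eliminate (2,0): mult=-3, new row 2: (0, -4, -6, -4); set L[2][0]=-3
  eliminate (3,0): mult=-1, new row 3: (0, -6, -8, -10); set L[3][0]=-1
k=1: U[1][1]=-2
  eliminate (2,1): mult=2, new row 2: (0, 0, 2, 0); set L[2][1]=2
  eliminate (3,1): mult=3, new row 3: (0, 0, 4, -4); set L[3][1]=3
k=2: U[2][2]=2
  eliminate (3,2): mult=2, new row 3: (0, 0, 0, -4); set L[3][2]=2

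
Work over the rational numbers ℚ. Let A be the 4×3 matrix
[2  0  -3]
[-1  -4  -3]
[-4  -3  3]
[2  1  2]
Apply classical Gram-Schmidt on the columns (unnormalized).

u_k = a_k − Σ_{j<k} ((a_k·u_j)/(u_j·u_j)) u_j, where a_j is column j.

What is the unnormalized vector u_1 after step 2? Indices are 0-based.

Step 1: u_0 = a_0 = (2, -1, -4, 2).
Step 2: u_1 = a_1 − (18/25)·u_0 = (-36/25, -82/25, -3/25, -11/25).

u_1 = (-36/25, -82/25, -3/25, -11/25)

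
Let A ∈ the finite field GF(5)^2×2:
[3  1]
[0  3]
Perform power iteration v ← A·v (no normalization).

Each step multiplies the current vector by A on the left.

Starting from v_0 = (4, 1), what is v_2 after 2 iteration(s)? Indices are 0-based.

v_2 = (2, 4)

v_0 = (4, 1).
v_1 = A·v_0 = (3, 3).
v_2 = A·v_1 = (2, 4).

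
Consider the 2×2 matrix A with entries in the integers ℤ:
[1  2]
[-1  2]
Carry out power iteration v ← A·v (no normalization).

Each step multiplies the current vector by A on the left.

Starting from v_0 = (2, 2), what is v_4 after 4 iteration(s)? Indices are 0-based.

v_4 = (-22, -34)

v_0 = (2, 2).
v_1 = A·v_0 = (6, 2).
v_2 = A·v_1 = (10, -2).
v_3 = A·v_2 = (6, -14).
v_4 = A·v_3 = (-22, -34).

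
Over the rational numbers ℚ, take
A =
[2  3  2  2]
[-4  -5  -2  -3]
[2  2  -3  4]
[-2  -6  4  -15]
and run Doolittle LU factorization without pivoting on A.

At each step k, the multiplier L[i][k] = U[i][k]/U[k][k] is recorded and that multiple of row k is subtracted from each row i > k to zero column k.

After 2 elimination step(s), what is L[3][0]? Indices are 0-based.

L[3][0] = -1

k=0: U[0][0]=2
  eliminate (1,0): mult=-2, new row 1: (0, 1, 2, 1); set L[1][0]=-2
  eliminate (2,0): mult=1, new row 2: (0, -1, -5, 2); set L[2][0]=1
  eliminate (3,0): mult=-1, new row 3: (0, -3, 6, -13); set L[3][0]=-1
k=1: U[1][1]=1
  eliminate (2,1): mult=-1, new row 2: (0, 0, -3, 3); set L[2][1]=-1
  eliminate (3,1): mult=-3, new row 3: (0, 0, 12, -10); set L[3][1]=-3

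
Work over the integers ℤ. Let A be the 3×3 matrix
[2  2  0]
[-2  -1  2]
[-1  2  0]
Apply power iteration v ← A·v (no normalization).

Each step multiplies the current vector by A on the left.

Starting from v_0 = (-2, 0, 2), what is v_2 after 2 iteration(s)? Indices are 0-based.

v_0 = (-2, 0, 2).
v_1 = A·v_0 = (-4, 8, 2).
v_2 = A·v_1 = (8, 4, 20).

v_2 = (8, 4, 20)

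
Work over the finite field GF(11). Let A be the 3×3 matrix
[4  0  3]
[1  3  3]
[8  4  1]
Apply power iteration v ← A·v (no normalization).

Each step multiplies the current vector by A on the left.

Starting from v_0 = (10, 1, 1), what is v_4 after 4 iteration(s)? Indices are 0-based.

v_4 = (5, 2, 6)

v_0 = (10, 1, 1).
v_1 = A·v_0 = (10, 5, 8).
v_2 = A·v_1 = (9, 5, 9).
v_3 = A·v_2 = (8, 7, 2).
v_4 = A·v_3 = (5, 2, 6).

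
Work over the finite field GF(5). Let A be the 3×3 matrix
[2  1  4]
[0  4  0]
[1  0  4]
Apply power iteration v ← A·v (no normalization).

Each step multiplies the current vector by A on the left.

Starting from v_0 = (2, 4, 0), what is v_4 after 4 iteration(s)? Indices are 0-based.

v_4 = (3, 4, 4)

v_0 = (2, 4, 0).
v_1 = A·v_0 = (3, 1, 2).
v_2 = A·v_1 = (0, 4, 1).
v_3 = A·v_2 = (3, 1, 4).
v_4 = A·v_3 = (3, 4, 4).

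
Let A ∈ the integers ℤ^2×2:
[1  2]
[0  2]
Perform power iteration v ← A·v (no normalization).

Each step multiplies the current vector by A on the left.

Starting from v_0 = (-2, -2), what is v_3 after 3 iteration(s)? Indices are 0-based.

v_0 = (-2, -2).
v_1 = A·v_0 = (-6, -4).
v_2 = A·v_1 = (-14, -8).
v_3 = A·v_2 = (-30, -16).

v_3 = (-30, -16)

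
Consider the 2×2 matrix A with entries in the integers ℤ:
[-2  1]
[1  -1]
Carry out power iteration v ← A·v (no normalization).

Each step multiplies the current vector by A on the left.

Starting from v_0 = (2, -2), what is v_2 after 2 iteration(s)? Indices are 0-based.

v_0 = (2, -2).
v_1 = A·v_0 = (-6, 4).
v_2 = A·v_1 = (16, -10).

v_2 = (16, -10)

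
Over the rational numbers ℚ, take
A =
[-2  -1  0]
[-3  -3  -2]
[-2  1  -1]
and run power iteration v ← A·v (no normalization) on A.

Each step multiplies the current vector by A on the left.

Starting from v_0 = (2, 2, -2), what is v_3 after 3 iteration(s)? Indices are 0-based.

v_3 = (-82, -194, -2)

v_0 = (2, 2, -2).
v_1 = A·v_0 = (-6, -8, 0).
v_2 = A·v_1 = (20, 42, 4).
v_3 = A·v_2 = (-82, -194, -2).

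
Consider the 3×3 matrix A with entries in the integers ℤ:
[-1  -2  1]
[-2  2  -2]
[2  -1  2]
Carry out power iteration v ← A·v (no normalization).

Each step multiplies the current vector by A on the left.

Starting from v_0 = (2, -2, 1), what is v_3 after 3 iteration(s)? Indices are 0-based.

v_3 = (91, -198, 156)

v_0 = (2, -2, 1).
v_1 = A·v_0 = (3, -10, 8).
v_2 = A·v_1 = (25, -42, 32).
v_3 = A·v_2 = (91, -198, 156).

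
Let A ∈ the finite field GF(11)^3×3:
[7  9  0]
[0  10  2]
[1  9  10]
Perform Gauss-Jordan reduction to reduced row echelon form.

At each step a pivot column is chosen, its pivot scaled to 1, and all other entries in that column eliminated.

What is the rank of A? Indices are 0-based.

rank = 3

pivot(0,0)=7: scale R0 → (1, 6, 0)
  clear (2,0): R2 −= (1)R0 → (0, 3, 10)
pivot(1,1)=10: scale R1 → (0, 1, 9)
  clear (0,1): R0 −= (6)R1 → (1, 0, 1)
  clear (2,1): R2 −= (3)R1 → (0, 0, 5)
pivot(2,2)=5: scale R2 → (0, 0, 1)
  clear (0,2): R0 −= (1)R2 → (1, 0, 0)
  clear (1,2): R1 −= (9)R2 → (0, 1, 0)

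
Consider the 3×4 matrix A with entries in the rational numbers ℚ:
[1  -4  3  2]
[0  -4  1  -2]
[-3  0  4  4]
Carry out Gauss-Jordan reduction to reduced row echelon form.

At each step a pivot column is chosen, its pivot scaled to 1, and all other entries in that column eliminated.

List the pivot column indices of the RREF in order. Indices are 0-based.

step 1: normalize row 0 (÷1) = (1, -4, 3, 2)
  row 2: subtract -3×row0 = (0, -12, 13, 10)
step 2: normalize row 1 (÷-4) = (0, 1, -1/4, 1/2)
  row 0: subtract -4×row1 = (1, 0, 2, 4)
  row 2: subtract -12×row1 = (0, 0, 10, 16)
step 3: normalize row 2 (÷10) = (0, 0, 1, 8/5)
  row 0: subtract 2×row2 = (1, 0, 0, 4/5)
  row 1: subtract -1/4×row2 = (0, 1, 0, 9/10)

pivot columns: 0, 1, 2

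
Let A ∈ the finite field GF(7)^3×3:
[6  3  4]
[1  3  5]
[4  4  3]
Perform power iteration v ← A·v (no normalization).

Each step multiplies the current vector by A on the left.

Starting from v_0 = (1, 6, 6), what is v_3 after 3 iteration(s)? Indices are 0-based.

v_3 = (2, 2, 0)

v_0 = (1, 6, 6).
v_1 = A·v_0 = (6, 0, 4).
v_2 = A·v_1 = (3, 5, 1).
v_3 = A·v_2 = (2, 2, 0).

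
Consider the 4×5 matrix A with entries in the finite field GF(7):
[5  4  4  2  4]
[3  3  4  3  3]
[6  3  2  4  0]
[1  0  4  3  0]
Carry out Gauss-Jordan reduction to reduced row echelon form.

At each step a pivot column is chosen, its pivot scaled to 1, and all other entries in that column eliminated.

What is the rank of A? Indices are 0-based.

rank = 4

step 1: normalize row 0 (÷5) = (1, 5, 5, 6, 5)
  row 1: subtract 3×row0 = (0, 2, 3, 6, 2)
  row 2: subtract 6×row0 = (0, 1, 0, 3, 5)
  row 3: subtract 1×row0 = (0, 2, 6, 4, 2)
step 2: normalize row 1 (÷2) = (0, 1, 5, 3, 1)
  row 0: subtract 5×row1 = (1, 0, 1, 5, 0)
  row 2: subtract 1×row1 = (0, 0, 2, 0, 4)
  row 3: subtract 2×row1 = (0, 0, 3, 5, 0)
step 3: normalize row 2 (÷2) = (0, 0, 1, 0, 2)
  row 0: subtract 1×row2 = (1, 0, 0, 5, 5)
  row 1: subtract 5×row2 = (0, 1, 0, 3, 5)
  row 3: subtract 3×row2 = (0, 0, 0, 5, 1)
step 4: normalize row 3 (÷5) = (0, 0, 0, 1, 3)
  row 0: subtract 5×row3 = (1, 0, 0, 0, 4)
  row 1: subtract 3×row3 = (0, 1, 0, 0, 3)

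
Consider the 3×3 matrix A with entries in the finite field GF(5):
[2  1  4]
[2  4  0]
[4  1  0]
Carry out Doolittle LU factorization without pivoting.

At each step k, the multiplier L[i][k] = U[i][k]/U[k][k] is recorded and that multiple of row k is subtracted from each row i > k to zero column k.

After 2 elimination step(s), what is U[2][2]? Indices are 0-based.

[col 0] pivot 2
  R1 -= 1*R0 → (0, 3, 1)  (L[1][0] := 1)
  R2 -= 2*R0 → (0, 4, 2)  (L[2][0] := 2)
[col 1] pivot 3
  R2 -= 3*R1 → (0, 0, 4)  (L[2][1] := 3)

U[2][2] = 4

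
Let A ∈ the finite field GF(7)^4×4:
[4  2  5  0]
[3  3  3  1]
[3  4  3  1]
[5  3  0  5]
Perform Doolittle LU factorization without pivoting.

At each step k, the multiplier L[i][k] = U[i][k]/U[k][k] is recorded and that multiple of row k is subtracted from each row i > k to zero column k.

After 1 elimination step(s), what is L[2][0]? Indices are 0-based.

L[2][0] = 6

k=0: U[0][0]=4
  eliminate (1,0): mult=6, new row 1: (0, 5, 1, 1); set L[1][0]=6
  eliminate (2,0): mult=6, new row 2: (0, 6, 1, 1); set L[2][0]=6
  eliminate (3,0): mult=3, new row 3: (0, 4, 6, 5); set L[3][0]=3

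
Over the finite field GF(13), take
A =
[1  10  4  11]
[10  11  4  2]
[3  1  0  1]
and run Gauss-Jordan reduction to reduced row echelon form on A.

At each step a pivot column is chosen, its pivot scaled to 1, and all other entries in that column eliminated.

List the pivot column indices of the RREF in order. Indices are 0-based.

pivot columns: 0, 1, 2

[1] R0 /= 1  ⇒  (1, 10, 4, 11)
     R1 -= 10·R0  ⇒  (0, 2, 3, 9)
     R2 -= 3·R0  ⇒  (0, 10, 1, 7)
[2] R1 /= 2  ⇒  (0, 1, 8, 11)
     R0 -= 10·R1  ⇒  (1, 0, 2, 5)
     R2 -= 10·R1  ⇒  (0, 0, 12, 1)
[3] R2 /= 12  ⇒  (0, 0, 1, 12)
     R0 -= 2·R2  ⇒  (1, 0, 0, 7)
     R1 -= 8·R2  ⇒  (0, 1, 0, 6)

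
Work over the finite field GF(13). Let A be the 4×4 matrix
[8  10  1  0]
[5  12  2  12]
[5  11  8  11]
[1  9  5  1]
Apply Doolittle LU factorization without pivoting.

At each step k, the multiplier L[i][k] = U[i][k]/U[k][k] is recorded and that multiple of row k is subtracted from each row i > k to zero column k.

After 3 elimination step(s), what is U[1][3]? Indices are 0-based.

U[1][3] = 12

k=0: U[0][0]=8
  eliminate (1,0): mult=12, new row 1: (0, 9, 3, 12); set L[1][0]=12
  eliminate (2,0): mult=12, new row 2: (0, 8, 9, 11); set L[2][0]=12
  eliminate (3,0): mult=5, new row 3: (0, 11, 0, 1); set L[3][0]=5
k=1: U[1][1]=9
  eliminate (2,1): mult=11, new row 2: (0, 0, 2, 9); set L[2][1]=11
  eliminate (3,1): mult=7, new row 3: (0, 0, 5, 8); set L[3][1]=7
k=2: U[2][2]=2
  eliminate (3,2): mult=9, new row 3: (0, 0, 0, 5); set L[3][2]=9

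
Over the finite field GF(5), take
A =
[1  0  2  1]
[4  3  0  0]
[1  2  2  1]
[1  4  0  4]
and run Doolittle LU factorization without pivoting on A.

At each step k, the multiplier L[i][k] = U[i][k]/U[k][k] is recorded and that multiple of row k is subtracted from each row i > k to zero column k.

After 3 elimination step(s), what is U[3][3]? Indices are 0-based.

U[3][3] = 4

k=0: U[0][0]=1
  eliminate (1,0): mult=4, new row 1: (0, 3, 2, 1); set L[1][0]=4
  eliminate (2,0): mult=1, new row 2: (0, 2, 0, 0); set L[2][0]=1
  eliminate (3,0): mult=1, new row 3: (0, 4, 3, 3); set L[3][0]=1
k=1: U[1][1]=3
  eliminate (2,1): mult=4, new row 2: (0, 0, 2, 1); set L[2][1]=4
  eliminate (3,1): mult=3, new row 3: (0, 0, 2, 0); set L[3][1]=3
k=2: U[2][2]=2
  eliminate (3,2): mult=1, new row 3: (0, 0, 0, 4); set L[3][2]=1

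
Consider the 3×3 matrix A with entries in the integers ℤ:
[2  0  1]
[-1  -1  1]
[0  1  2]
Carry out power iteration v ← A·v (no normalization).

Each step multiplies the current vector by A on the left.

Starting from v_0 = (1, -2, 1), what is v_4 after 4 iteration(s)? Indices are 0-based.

v_4 = (27, -16, -1)

v_0 = (1, -2, 1).
v_1 = A·v_0 = (3, 2, 0).
v_2 = A·v_1 = (6, -5, 2).
v_3 = A·v_2 = (14, 1, -1).
v_4 = A·v_3 = (27, -16, -1).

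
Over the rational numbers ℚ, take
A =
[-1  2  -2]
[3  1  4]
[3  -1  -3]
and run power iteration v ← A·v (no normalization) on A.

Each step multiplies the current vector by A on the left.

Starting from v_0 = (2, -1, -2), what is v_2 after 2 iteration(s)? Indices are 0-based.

v_2 = (-32, 49, -36)

v_0 = (2, -1, -2).
v_1 = A·v_0 = (0, -3, 13).
v_2 = A·v_1 = (-32, 49, -36).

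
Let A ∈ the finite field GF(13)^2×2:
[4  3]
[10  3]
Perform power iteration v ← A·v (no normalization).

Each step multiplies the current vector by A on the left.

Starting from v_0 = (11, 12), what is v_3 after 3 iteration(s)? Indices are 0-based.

v_0 = (11, 12).
v_1 = A·v_0 = (2, 3).
v_2 = A·v_1 = (4, 3).
v_3 = A·v_2 = (12, 10).

v_3 = (12, 10)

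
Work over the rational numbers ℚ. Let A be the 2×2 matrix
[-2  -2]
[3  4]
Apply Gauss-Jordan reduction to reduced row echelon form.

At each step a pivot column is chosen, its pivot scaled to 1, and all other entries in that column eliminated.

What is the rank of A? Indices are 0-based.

pivot(0,0)=-2: scale R0 → (1, 1)
  clear (1,0): R1 −= (3)R0 → (0, 1)
pivot(1,1)=1: scale R1 → (0, 1)
  clear (0,1): R0 −= (1)R1 → (1, 0)

rank = 2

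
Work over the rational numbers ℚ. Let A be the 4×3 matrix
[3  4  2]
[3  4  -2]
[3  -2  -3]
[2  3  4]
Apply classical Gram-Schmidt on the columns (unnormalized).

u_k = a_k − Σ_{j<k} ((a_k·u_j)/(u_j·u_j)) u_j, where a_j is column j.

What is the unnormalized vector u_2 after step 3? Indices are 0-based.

u_2 = (19/21, -65/21, 46/273, 276/91)

Step 1: u_0 = a_0 = (3, 3, 3, 2).
Step 2: u_1 = a_1 − (24/31)·u_0 = (52/31, 52/31, -134/31, 45/31).
Step 3: u_2 = a_2 − (-1/31)·u_0 − (194/273)·u_1 = (19/21, -65/21, 46/273, 276/91).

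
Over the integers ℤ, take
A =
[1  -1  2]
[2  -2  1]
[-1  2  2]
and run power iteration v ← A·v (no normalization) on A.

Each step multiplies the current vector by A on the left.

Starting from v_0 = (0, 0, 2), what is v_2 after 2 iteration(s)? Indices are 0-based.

v_0 = (0, 0, 2).
v_1 = A·v_0 = (4, 2, 4).
v_2 = A·v_1 = (10, 8, 8).

v_2 = (10, 8, 8)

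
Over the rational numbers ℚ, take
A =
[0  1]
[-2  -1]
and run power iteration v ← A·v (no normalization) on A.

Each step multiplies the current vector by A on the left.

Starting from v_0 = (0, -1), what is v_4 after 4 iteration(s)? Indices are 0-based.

v_0 = (0, -1).
v_1 = A·v_0 = (-1, 1).
v_2 = A·v_1 = (1, 1).
v_3 = A·v_2 = (1, -3).
v_4 = A·v_3 = (-3, 1).

v_4 = (-3, 1)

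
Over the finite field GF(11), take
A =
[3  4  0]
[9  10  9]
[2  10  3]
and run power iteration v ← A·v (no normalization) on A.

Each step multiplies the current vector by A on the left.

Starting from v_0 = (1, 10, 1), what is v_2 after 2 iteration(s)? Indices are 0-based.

v_2 = (7, 4, 8)

v_0 = (1, 10, 1).
v_1 = A·v_0 = (10, 8, 6).
v_2 = A·v_1 = (7, 4, 8).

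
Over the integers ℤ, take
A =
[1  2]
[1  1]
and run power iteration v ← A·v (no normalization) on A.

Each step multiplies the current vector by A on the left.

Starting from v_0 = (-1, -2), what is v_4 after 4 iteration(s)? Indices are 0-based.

v_0 = (-1, -2).
v_1 = A·v_0 = (-5, -3).
v_2 = A·v_1 = (-11, -8).
v_3 = A·v_2 = (-27, -19).
v_4 = A·v_3 = (-65, -46).

v_4 = (-65, -46)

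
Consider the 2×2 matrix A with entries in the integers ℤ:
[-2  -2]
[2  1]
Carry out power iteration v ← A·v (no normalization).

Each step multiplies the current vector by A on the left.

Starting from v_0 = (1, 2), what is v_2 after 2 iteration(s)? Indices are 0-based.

v_0 = (1, 2).
v_1 = A·v_0 = (-6, 4).
v_2 = A·v_1 = (4, -8).

v_2 = (4, -8)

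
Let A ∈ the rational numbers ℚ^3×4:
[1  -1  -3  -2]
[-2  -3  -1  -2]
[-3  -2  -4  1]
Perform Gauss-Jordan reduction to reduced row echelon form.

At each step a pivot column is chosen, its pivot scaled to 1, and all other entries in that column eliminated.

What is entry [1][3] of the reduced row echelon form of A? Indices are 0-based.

M[1][3] = 43/30

step 1: normalize row 0 (÷1) = (1, -1, -3, -2)
  row 1: subtract -2×row0 = (0, -5, -7, -6)
  row 2: subtract -3×row0 = (0, -5, -13, -5)
step 2: normalize row 1 (÷-5) = (0, 1, 7/5, 6/5)
  row 0: subtract -1×row1 = (1, 0, -8/5, -4/5)
  row 2: subtract -5×row1 = (0, 0, -6, 1)
step 3: normalize row 2 (÷-6) = (0, 0, 1, -1/6)
  row 0: subtract -8/5×row2 = (1, 0, 0, -16/15)
  row 1: subtract 7/5×row2 = (0, 1, 0, 43/30)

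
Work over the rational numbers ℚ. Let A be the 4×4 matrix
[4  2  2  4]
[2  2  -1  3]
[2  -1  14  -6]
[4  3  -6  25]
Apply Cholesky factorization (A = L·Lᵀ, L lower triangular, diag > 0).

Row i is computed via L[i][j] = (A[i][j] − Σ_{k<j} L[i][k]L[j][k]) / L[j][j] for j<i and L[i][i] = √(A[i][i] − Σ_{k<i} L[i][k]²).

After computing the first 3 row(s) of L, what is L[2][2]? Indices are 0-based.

L[2][2] = 3

Step 1: L[0][0] = √(4) = 2.
  L[1][0] = (2) / L[0][0] = 1.
Step 2: L[1][1] = √(1) = 1.
  L[2][0] = (2) / L[0][0] = 1.
  L[2][1] = (-2) / L[1][1] = -2.
Step 3: L[2][2] = √(9) = 3.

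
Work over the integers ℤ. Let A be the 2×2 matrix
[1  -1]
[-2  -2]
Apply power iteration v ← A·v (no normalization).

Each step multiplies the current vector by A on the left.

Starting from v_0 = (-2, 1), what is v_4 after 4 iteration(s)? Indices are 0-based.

v_0 = (-2, 1).
v_1 = A·v_0 = (-3, 2).
v_2 = A·v_1 = (-5, 2).
v_3 = A·v_2 = (-7, 6).
v_4 = A·v_3 = (-13, 2).

v_4 = (-13, 2)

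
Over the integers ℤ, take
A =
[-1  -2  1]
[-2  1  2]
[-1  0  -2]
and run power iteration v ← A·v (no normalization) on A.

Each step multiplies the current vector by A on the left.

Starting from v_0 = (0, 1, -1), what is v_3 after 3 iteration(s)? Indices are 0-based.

v_3 = (-26, -7, -5)

v_0 = (0, 1, -1).
v_1 = A·v_0 = (-3, -1, 2).
v_2 = A·v_1 = (7, 9, -1).
v_3 = A·v_2 = (-26, -7, -5).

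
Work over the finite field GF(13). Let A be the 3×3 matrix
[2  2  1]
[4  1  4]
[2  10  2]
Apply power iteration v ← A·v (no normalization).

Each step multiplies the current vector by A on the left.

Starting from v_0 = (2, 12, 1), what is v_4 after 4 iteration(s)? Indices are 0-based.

v_0 = (2, 12, 1).
v_1 = A·v_0 = (3, 11, 9).
v_2 = A·v_1 = (11, 7, 4).
v_3 = A·v_2 = (1, 2, 9).
v_4 = A·v_3 = (2, 3, 1).

v_4 = (2, 3, 1)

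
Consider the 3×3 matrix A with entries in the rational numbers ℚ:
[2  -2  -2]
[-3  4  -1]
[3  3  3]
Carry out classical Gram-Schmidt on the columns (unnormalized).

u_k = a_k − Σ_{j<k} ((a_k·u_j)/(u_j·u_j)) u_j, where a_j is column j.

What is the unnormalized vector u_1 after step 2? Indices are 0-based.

Step 1: u_0 = a_0 = (2, -3, 3).
Step 2: u_1 = a_1 − (-7/22)·u_0 = (-15/11, 67/22, 87/22).

u_1 = (-15/11, 67/22, 87/22)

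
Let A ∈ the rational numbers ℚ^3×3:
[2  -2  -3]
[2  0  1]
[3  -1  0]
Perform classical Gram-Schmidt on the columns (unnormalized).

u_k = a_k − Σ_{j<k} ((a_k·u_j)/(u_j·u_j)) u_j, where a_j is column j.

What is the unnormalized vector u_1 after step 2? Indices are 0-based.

u_1 = (-20/17, 14/17, 4/17)

Step 1: u_0 = a_0 = (2, 2, 3).
Step 2: u_1 = a_1 − (-7/17)·u_0 = (-20/17, 14/17, 4/17).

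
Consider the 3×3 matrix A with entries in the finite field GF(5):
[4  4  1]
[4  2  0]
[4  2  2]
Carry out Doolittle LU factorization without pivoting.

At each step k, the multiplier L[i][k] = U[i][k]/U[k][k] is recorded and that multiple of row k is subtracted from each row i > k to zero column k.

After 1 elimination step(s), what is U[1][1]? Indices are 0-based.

[col 0] pivot 4
  R1 -= 1*R0 → (0, 3, 4)  (L[1][0] := 1)
  R2 -= 1*R0 → (0, 3, 1)  (L[2][0] := 1)

U[1][1] = 3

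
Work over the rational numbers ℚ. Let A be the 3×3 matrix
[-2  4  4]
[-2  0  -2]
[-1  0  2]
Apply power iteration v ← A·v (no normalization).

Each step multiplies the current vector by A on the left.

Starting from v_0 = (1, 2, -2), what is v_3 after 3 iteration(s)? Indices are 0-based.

v_3 = (40, 32, -8)

v_0 = (1, 2, -2).
v_1 = A·v_0 = (-2, 2, -5).
v_2 = A·v_1 = (-8, 14, -8).
v_3 = A·v_2 = (40, 32, -8).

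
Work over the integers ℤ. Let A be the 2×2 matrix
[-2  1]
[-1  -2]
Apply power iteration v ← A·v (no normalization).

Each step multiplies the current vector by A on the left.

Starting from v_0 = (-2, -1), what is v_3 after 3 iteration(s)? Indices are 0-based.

v_3 = (-7, 24)

v_0 = (-2, -1).
v_1 = A·v_0 = (3, 4).
v_2 = A·v_1 = (-2, -11).
v_3 = A·v_2 = (-7, 24).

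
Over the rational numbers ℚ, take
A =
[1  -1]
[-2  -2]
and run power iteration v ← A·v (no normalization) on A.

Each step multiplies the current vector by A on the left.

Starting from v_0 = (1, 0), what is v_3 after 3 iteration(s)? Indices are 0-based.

v_0 = (1, 0).
v_1 = A·v_0 = (1, -2).
v_2 = A·v_1 = (3, 2).
v_3 = A·v_2 = (1, -10).

v_3 = (1, -10)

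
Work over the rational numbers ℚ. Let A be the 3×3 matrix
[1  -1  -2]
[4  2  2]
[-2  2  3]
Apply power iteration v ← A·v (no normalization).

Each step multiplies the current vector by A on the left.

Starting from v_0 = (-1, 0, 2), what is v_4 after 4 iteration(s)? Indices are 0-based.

v_4 = (-333, -116, 530)

v_0 = (-1, 0, 2).
v_1 = A·v_0 = (-5, 0, 8).
v_2 = A·v_1 = (-21, -4, 34).
v_3 = A·v_2 = (-85, -24, 136).
v_4 = A·v_3 = (-333, -116, 530).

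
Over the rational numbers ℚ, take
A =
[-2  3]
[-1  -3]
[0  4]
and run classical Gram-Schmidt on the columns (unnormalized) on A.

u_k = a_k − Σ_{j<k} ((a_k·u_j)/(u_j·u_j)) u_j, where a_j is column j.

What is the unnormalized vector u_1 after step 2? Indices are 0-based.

Step 1: u_0 = a_0 = (-2, -1, 0).
Step 2: u_1 = a_1 − (-3/5)·u_0 = (9/5, -18/5, 4).

u_1 = (9/5, -18/5, 4)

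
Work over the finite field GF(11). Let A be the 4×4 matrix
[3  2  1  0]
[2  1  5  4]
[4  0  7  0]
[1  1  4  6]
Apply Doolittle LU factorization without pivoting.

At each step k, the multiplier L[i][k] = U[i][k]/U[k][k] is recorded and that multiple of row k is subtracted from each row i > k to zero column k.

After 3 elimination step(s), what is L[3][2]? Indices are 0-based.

Step 1: pivot at (0,0) is 3.
  row1 ← row1 − (8)·row0  ⇒  L[1][0]=8, U row1=(0, 7, 8, 4)
  row2 ← row2 − (5)·row0  ⇒  L[2][0]=5, U row2=(0, 1, 2, 0)
  row3 ← row3 − (4)·row0  ⇒  L[3][0]=4, U row3=(0, 4, 0, 6)
Step 2: pivot at (1,1) is 7.
  row2 ← row2 − (8)·row1  ⇒  L[2][1]=8, U row2=(0, 0, 4, 1)
  row3 ← row3 − (10)·row1  ⇒  L[3][1]=10, U row3=(0, 0, 8, 10)
Step 3: pivot at (2,2) is 4.
  row3 ← row3 − (2)·row2  ⇒  L[3][2]=2, U row3=(0, 0, 0, 8)

L[3][2] = 2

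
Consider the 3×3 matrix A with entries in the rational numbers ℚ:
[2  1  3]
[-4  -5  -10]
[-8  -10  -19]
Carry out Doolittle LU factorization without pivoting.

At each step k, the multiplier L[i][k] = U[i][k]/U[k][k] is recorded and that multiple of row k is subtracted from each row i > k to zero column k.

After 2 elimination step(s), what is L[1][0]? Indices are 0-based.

[col 0] pivot 2
  R1 -= -2*R0 → (0, -3, -4)  (L[1][0] := -2)
  R2 -= -4*R0 → (0, -6, -7)  (L[2][0] := -4)
[col 1] pivot -3
  R2 -= 2*R1 → (0, 0, 1)  (L[2][1] := 2)

L[1][0] = -2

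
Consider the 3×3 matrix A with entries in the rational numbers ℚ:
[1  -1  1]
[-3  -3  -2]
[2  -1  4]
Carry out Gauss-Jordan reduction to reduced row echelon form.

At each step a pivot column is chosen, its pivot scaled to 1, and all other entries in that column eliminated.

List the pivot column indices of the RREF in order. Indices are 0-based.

pivot columns: 0, 1, 2

step 1: normalize row 0 (÷1) = (1, -1, 1)
  row 1: subtract -3×row0 = (0, -6, 1)
  row 2: subtract 2×row0 = (0, 1, 2)
step 2: normalize row 1 (÷-6) = (0, 1, -1/6)
  row 0: subtract -1×row1 = (1, 0, 5/6)
  row 2: subtract 1×row1 = (0, 0, 13/6)
step 3: normalize row 2 (÷13/6) = (0, 0, 1)
  row 0: subtract 5/6×row2 = (1, 0, 0)
  row 1: subtract -1/6×row2 = (0, 1, 0)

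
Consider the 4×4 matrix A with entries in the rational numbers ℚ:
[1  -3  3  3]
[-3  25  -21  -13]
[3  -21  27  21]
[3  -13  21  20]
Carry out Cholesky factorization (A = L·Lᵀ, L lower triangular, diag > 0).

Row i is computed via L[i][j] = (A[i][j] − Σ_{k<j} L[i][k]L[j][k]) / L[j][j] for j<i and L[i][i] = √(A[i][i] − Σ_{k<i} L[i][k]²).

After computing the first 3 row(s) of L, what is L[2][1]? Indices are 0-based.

Step 1: L[0][0] = √(1) = 1.
  L[1][0] = (-3) / L[0][0] = -3.
Step 2: L[1][1] = √(16) = 4.
  L[2][0] = (3) / L[0][0] = 3.
  L[2][1] = (-12) / L[1][1] = -3.
Step 3: L[2][2] = √(9) = 3.

L[2][1] = -3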